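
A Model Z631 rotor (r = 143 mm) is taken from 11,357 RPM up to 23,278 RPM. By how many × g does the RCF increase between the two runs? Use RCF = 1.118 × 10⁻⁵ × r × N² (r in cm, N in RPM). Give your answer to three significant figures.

66000 × g

r = 143 mm = 14.3 cm
RCF₁ = 1.118 × 10⁻⁵ × 14.3 × (11357)² = 1.118 × 10⁻⁵ × 14.3 × 128,981,449 ≈ 20,620.8 × g
RCF₂ = 1.118 × 10⁻⁵ × 14.3 × (23278)² = 1.118 × 10⁻⁵ × 14.3 × 541,865,284 ≈ 86,630.2 × g
Increase = 86,630.2 − 20,620.8 = 66,009.4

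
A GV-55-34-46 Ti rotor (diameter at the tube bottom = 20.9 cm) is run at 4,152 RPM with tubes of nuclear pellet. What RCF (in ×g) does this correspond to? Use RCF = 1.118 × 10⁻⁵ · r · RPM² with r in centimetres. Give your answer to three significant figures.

r = 20.9 / 2 = 10.45 cm
RCF = 1.118 × 10⁻⁵ × 10.45 × (4152)² = 1.118 × 10⁻⁵ × 10.45 × 17,239,104 ≈ 2,014.1 × g

≈ 2010 ×g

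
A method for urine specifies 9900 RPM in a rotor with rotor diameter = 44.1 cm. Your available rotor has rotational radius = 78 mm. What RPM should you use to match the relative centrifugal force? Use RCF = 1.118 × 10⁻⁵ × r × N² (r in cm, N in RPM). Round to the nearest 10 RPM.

Original rotor: r = 44.1 / 2 = 22.05 cm
RCF_original = 1.118 × 10⁻⁵ × 22.05 × (9900)² = 1.118 × 10⁻⁵ × 22.05 × 98,010,000 ≈ 24,161.3 × g
Your rotor: r = 78 mm = 7.8 cm
24,161.3 = 1.118 × 10⁻⁵ × 7.8 × N²
N² = 24,161.3 / (8.7204 × 10⁻⁵) = 277,066,419
N ≈ √277,066,419 ≈ 16,645.3

≈ 16650 RPM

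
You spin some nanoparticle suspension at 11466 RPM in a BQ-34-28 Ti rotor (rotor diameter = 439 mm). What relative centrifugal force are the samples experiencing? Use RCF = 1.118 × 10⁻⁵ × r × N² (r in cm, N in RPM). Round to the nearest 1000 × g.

32000 x g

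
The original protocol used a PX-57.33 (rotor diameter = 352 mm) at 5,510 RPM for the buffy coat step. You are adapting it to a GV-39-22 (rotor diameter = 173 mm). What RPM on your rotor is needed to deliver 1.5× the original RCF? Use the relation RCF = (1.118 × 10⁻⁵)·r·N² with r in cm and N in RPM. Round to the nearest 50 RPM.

≈ 9650 RPM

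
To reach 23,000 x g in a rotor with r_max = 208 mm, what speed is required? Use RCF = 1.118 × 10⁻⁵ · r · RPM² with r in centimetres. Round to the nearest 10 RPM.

r = 208 mm = 20.8 cm
RCF = 1.118 × 10⁻⁵ × r × N²
23,000 = 1.118 × 10⁻⁵ × 20.8 × N²
N² = 23,000 / (23.2544 × 10⁻⁵) = 98,906,013
N ≈ √98,906,013 ≈ 9,945.2

N ≈ 9950 RPM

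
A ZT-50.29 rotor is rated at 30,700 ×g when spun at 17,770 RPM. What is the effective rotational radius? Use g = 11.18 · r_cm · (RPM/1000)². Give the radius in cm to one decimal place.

≈ 8.7 cm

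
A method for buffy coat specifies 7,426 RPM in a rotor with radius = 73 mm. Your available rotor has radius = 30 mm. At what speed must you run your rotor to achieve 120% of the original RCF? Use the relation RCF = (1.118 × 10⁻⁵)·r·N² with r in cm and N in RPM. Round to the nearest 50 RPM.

Original rotor: r = 73 mm = 7.3 cm
RCF = 1.118 × 10⁻⁵ × r × N²
RCF_original = 1.118 × 10⁻⁵ × 7.3 × (7426)² = 1.118 × 10⁻⁵ × 7.3 × 55,145,476 ≈ 4,500.6 × g
Target RCF = 1.2 × 4,500.6 ≈ 5,400.7 × g
Your rotor: r = 30 mm = 3.0 cm
5,400.7 = 1.118 × 10⁻⁵ × 3 × N²
N² = 5,400.7 / (3.354 × 10⁻⁵) = 161,022,660
N ≈ √161,022,660 ≈ 12,689.5

12700 RPM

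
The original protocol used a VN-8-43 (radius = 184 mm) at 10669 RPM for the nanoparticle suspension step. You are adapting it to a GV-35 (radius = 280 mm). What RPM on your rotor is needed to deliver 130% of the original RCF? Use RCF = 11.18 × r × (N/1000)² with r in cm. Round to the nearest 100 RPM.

Original rotor: r = 184 mm = 18.4 cm
RCF_original = 11.18 × 18.4 × (10.669)² = 11.18 × 18.4 × 113.827561 ≈ 23,415.7 × g
Target RCF = 1.3 × 23,415.7 ≈ 30,440.4 × g
Your rotor: r = 280 mm = 28.0 cm
30,440.4 = 11.18 × 28 × (N/1000)²
(N/1000)² = 30,440.4 / 313.04 = 97.24125
N = 1000 × √97.24125 ≈ 9,861.1

9900 RPM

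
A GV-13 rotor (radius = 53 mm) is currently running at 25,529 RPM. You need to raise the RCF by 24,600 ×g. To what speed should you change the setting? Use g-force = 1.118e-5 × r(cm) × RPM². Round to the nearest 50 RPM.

32650 RPM

r = 53 mm = 5.3 cm
Current RCF = 1.118 × 10⁻⁵ × 5.3 × (25529)² = 1.118 × 10⁻⁵ × 5.3 × 651,729,841 ≈ 38,617.6 × g
Target RCF = 38,617.6 + 24,600 = 63,217.6 × g
N² = 63,217.6 / (5.9254 × 10⁻⁵) = 1,066,891,687
N ≈ √1,066,891,687 ≈ 32,663.3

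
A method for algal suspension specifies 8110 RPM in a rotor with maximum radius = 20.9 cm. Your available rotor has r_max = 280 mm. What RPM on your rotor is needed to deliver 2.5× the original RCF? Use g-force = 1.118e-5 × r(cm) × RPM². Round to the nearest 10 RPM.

RCF_original = 1.118 × 10⁻⁵ × 20.9 × (8110)² = 1.118 × 10⁻⁵ × 20.9 × 65,772,100 ≈ 15,368.4 × g
Target RCF = 2.5 × 15,368.4 ≈ 38,421 × g
Your rotor: r = 280 mm = 28.0 cm
38,421 = 1.118 × 10⁻⁵ × 28 × N²
N² = 38,421 / (31.304 × 10⁻⁵) = 122,735,114
N ≈ √122,735,114 ≈ 11,078.6

≈ 11080 RPM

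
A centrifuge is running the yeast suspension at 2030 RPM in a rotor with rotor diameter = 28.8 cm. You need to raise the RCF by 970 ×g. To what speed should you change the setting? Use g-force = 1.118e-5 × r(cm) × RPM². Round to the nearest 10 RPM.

3190 RPM

r = 28.8 / 2 = 14.4 cm
Current RCF = 1.118 × 10⁻⁵ × 14.4 × (2030)² = 1.118 × 10⁻⁵ × 14.4 × 4,120,900 ≈ 663.4 × g
Target RCF = 663.4 + 970 = 1,633.4 × g
N² = 1,633.4 / (16.0992 × 10⁻⁵) = 10,145,846
N ≈ √10,145,846 ≈ 3,185.3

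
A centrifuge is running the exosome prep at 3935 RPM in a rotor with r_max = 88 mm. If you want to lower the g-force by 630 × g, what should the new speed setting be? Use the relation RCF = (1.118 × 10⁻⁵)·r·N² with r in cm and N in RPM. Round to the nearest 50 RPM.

3000 RPM

r = 88 mm = 8.8 cm
Current RCF = 1.118 × 10⁻⁵ × 8.8 × (3935)² = 1.118 × 10⁻⁵ × 8.8 × 15,484,225 ≈ 1,523.4 × g
Target RCF = 1,523.4 − 630 = 893.4 × g
N² = 893.4 / (9.8384 × 10⁻⁵) = 9,080,745
N ≈ √9,080,745 ≈ 3,013.4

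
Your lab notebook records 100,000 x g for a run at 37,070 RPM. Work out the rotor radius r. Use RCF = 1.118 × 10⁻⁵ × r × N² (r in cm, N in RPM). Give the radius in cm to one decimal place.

100000 = 1.118 × 10⁻⁵ × r × (37070)²
r = 100000 / (1.118 × 10⁻⁵ × 1,374,184,900) = 100000 / 15363.39 ≈ 6.509 cm

r ≈ 6.5 cm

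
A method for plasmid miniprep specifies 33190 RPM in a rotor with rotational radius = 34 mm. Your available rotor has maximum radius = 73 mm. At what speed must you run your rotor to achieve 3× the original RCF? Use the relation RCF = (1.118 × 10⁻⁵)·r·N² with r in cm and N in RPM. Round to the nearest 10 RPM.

≈ 39230 RPM

Original rotor: r = 34 mm = 3.4 cm
RCF = 1.118 × 10⁻⁵ × r × N²
RCF_original = 1.118 × 10⁻⁵ × 3.4 × (33190)² = 1.118 × 10⁻⁵ × 3.4 × 1,101,576,100 ≈ 41,873.1 × g
Target RCF = 3 × 41,873.1 ≈ 125,619.3 × g
Your rotor: r = 73 mm = 7.3 cm
125,619.3 = 1.118 × 10⁻⁵ × 7.3 × N²
N² = 125,619.3 / (8.1614 × 10⁻⁵) = 1,539,188,129
N ≈ √1,539,188,129 ≈ 39,232.5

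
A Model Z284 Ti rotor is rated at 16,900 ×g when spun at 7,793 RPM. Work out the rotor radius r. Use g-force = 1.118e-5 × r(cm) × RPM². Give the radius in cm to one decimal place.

16900 = 1.118 × 10⁻⁵ × r × (7793)²
r = 16900 / (1.118 × 10⁻⁵ × 60,730,849) = 16900 / 678.9709 ≈ 24.891 cm

r ≈ 24.9 cm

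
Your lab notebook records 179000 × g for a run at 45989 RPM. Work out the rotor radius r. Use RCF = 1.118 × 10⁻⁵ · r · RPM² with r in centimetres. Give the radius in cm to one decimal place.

179000 = 1.118 × 10⁻⁵ × r × (45989)²
r = 179000 / (1.118 × 10⁻⁵ × 2,114,988,121) = 179000 / 23645.57 ≈ 7.570 cm

7.6 cm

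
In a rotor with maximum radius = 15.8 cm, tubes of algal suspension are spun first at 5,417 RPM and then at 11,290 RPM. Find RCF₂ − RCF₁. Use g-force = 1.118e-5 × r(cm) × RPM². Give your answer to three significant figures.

≈ 17300 × g

RCF₁ = 1.118 × 10⁻⁵ × 15.8 × (5417)² = 1.118 × 10⁻⁵ × 15.8 × 29,343,889 ≈ 5,183.4 × g
RCF₂ = 1.118 × 10⁻⁵ × 15.8 × (11290)² = 1.118 × 10⁻⁵ × 15.8 × 127,464,100 ≈ 22,515.8 × g
Increase = 22,515.8 − 5,183.4 = 17,332.4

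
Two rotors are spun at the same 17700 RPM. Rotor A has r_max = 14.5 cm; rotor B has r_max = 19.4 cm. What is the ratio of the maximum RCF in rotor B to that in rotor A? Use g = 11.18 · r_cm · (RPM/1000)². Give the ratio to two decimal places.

At fixed N, RCF ∝ r, so RCF_B/RCF_A = r_B/r_A = 19.4 / 14.5 = 1.3379.

1.34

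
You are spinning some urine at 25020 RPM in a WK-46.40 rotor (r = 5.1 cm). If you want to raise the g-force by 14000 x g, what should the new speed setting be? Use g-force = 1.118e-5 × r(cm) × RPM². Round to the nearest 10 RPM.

Current RCF = 1.118 × 10⁻⁵ × 5.1 × (25020)² = 1.118 × 10⁻⁵ × 5.1 × 626,000,400 ≈ 35,693.3 × g
Target RCF = 35,693.3 + 14,000 = 49,693.3 × g
N² = 49,693.3 / (5.7018 × 10⁻⁵) = 871,537,058
N ≈ √871,537,058 ≈ 29,521.8

N₂ ≈ 29520 RPM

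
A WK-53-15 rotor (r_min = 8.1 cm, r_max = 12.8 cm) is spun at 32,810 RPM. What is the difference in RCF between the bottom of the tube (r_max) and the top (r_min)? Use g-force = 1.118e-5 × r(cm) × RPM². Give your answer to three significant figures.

RCF_max = 1.118 × 10⁻⁵ × 12.8 × (32810)² = 1.118 × 10⁻⁵ × 12.8 × 1,076,496,100 ≈ 154,050.9 × g
RCF_min = 1.118 × 10⁻⁵ × 8.1 × (32810)² = 1.118 × 10⁻⁵ × 8.1 × 1,076,496,100 ≈ 97,485.3 × g
ΔRCF = 154,050.9 − 97,485.3 = 56,565.6

ΔRCF ≈ 56600 x g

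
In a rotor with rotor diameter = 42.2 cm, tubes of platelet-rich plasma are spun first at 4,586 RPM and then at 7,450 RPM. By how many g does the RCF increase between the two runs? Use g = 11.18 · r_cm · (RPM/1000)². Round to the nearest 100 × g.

8100 g

r = 42.2 / 2 = 21.1 cm
RCF₁ = 11.18 × 21.1 × (4.586)² = 11.18 × 21.1 × 21.031396 ≈ 4,961.3 × g
RCF₂ = 11.18 × 21.1 × (7.45)² = 11.18 × 21.1 × 55.5025 ≈ 13,092.9 × g
Increase = 13,092.9 − 4,961.3 = 8,131.6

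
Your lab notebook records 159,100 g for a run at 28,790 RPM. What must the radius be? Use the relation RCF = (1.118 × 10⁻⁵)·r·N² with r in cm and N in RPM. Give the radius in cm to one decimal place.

r ≈ 17.2 cm

159100 = 1.118 × 10⁻⁵ × r × (28790)²
r = 159100 / (1.118 × 10⁻⁵ × 828,864,100) = 159100 / 9266.701 ≈ 17.169 cm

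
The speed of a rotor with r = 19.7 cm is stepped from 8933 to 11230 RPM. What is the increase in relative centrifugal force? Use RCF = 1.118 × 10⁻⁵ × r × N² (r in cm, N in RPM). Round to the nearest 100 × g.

10200 ×g

RCF₁ = 1.118 × 10⁻⁵ × 19.7 × (8933)² = 1.118 × 10⁻⁵ × 19.7 × 79,798,489 ≈ 17,575.3 × g
RCF₂ = 1.118 × 10⁻⁵ × 19.7 × (11230)² = 1.118 × 10⁻⁵ × 19.7 × 126,112,900 ≈ 27,775.9 × g
Increase = 27,775.9 − 17,575.3 = 10,200.6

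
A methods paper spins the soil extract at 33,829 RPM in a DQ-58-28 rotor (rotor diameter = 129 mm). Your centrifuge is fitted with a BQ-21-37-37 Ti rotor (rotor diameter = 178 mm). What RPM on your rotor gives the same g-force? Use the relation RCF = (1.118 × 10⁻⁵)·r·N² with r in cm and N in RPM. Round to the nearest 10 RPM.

≈ 28800 RPM

Original rotor: r = 129 mm / 2 = 64.5 mm = 6.45 cm
RCF = 1.118 × 10⁻⁵ × r × N²
RCF_original = 1.118 × 10⁻⁵ × 6.45 × (33829)² = 1.118 × 10⁻⁵ × 6.45 × 1,144,401,241 ≈ 82,523.9 × g
Your rotor: r = 178 mm / 2 = 89 mm = 8.9 cm
82,523.9 = 1.118 × 10⁻⁵ × 8.9 × N²
N² = 82,523.9 / (9.9502 × 10⁻⁵) = 829,369,259
N ≈ √829,369,259 ≈ 28,798.8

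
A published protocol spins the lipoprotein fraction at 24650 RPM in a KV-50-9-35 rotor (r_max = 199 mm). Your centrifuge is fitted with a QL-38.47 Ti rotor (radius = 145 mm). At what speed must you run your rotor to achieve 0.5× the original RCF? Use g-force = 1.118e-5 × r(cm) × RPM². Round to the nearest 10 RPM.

Original rotor: r = 199 mm = 19.9 cm
RCF = 1.118 × 10⁻⁵ × r × N²
RCF_original = 1.118 × 10⁻⁵ × 19.9 × (24650)² = 1.118 × 10⁻⁵ × 19.9 × 607,622,500 ≈ 135,185.1 × g
Target RCF = 0.5 × 135,185.1 ≈ 67,592.6 × g
Your rotor: r = 145 mm = 14.5 cm
67,592.6 = 1.118 × 10⁻⁵ × 14.5 × N²
N² = 67,592.6 / (16.211 × 10⁻⁵) = 416,955,154
N ≈ √416,955,154 ≈ 20,419.5

≈ 20420 RPM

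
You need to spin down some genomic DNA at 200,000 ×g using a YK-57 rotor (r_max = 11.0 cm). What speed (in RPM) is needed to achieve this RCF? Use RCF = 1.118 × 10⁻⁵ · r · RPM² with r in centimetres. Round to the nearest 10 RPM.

N ≈ 40330 RPM

200,000 = 1.118 × 10⁻⁵ × 11 × N²
N² = 200,000 / (12.298 × 10⁻⁵) = 1,626,280,696
N ≈ √1,626,280,696 ≈ 40,327.2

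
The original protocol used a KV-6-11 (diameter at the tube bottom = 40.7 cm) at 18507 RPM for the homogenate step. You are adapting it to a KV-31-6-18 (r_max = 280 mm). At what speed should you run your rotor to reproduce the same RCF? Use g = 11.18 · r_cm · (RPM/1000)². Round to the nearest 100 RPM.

15800 RPM

Original rotor: r = 40.7 / 2 = 20.35 cm
RCF = 11.18 × r × (N/1000)²
RCF_original = 11.18 × 20.35 × (18.507)² = 11.18 × 20.35 × 342.509049 ≈ 77,925.3 × g
Your rotor: r = 280 mm = 28.0 cm
77,925.3 = 11.18 × 28 × (N/1000)²
(N/1000)² = 77,925.3 / 313.04 = 248.9308
N = 1000 × √248.9308 ≈ 15,777.5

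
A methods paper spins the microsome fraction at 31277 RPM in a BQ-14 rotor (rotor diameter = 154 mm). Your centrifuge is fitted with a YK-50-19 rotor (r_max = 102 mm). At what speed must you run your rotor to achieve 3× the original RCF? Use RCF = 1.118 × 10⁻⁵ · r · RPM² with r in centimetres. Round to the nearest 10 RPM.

≈ 47070 RPM

Original rotor: r = 154 mm / 2 = 77 mm = 7.7 cm
RCF = 1.118 × 10⁻⁵ × r × N²
RCF_original = 1.118 × 10⁻⁵ × 7.7 × (31277)² = 1.118 × 10⁻⁵ × 7.7 × 978,250,729 ≈ 84,213.7 × g
Target RCF = 3 × 84,213.7 ≈ 252,641.1 × g
Your rotor: r = 102 mm = 10.2 cm
252,641.1 = 1.118 × 10⁻⁵ × 10.2 × N²
N² = 252,641.1 / (11.4036 × 10⁻⁵) = 2,215,450,384
N ≈ √2,215,450,384 ≈ 47,068.6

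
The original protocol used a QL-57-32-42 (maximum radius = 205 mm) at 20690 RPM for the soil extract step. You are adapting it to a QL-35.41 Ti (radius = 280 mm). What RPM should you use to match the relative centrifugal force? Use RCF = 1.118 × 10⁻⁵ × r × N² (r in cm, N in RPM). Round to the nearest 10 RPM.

Original rotor: r = 205 mm = 20.5 cm
RCF_original = 1.118 × 10⁻⁵ × 20.5 × (20690)² = 1.118 × 10⁻⁵ × 20.5 × 428,076,100 ≈ 98,110.8 × g
Your rotor: r = 280 mm = 28.0 cm
98,110.8 = 1.118 × 10⁻⁵ × 28 × N²
N² = 98,110.8 / (31.304 × 10⁻⁵) = 313,412,982
N ≈ √313,412,982 ≈ 17,703.5

17700 RPM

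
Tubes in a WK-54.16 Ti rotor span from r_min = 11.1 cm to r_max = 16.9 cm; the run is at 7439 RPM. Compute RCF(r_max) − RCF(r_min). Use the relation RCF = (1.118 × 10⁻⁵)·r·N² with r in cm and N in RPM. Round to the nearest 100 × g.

ΔRCF ≈ 3600 x g

RCF_max = 1.118 × 10⁻⁵ × 16.9 × (7439)² = 1.118 × 10⁻⁵ × 16.9 × 55,338,721 ≈ 10,455.8 × g
RCF_min = 1.118 × 10⁻⁵ × 11.1 × (7439)² = 1.118 × 10⁻⁵ × 11.1 × 55,338,721 ≈ 6,867.4 × g
ΔRCF = 10,455.8 − 6,867.4 = 3,588.4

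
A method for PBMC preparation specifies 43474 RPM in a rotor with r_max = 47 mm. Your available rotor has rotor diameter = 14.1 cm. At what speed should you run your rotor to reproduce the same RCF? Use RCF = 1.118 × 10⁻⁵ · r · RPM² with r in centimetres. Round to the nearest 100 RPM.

Original rotor: r = 47 mm = 4.7 cm
RCF_original = 1.118 × 10⁻⁵ × 4.7 × (43474)² = 1.118 × 10⁻⁵ × 4.7 × 1,889,988,676 ≈ 99,311.3 × g
Your rotor: r = 14.1 / 2 = 7.05 cm
99,311.3 = 1.118 × 10⁻⁵ × 7.05 × N²
N² = 99,311.3 / (7.8819 × 10⁻⁵) = 1,259,991,880
N ≈ √1,259,991,880 ≈ 35,496.4

35500 RPM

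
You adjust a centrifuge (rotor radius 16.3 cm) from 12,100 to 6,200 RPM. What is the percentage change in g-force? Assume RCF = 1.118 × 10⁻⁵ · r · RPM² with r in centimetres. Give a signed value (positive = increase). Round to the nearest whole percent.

RCF ∝ N², so the ratio is (6200/12100)² = (0.512397)² = 0.2626.
Change = 0.2626 − 1 = -0.7374 → -73.7%.

-74%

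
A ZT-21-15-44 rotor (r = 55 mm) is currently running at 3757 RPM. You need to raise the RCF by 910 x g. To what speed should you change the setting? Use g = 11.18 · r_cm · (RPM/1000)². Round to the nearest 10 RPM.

r = 55 mm = 5.5 cm
Current RCF = 11.18 × 5.5 × (3.757)² = 11.18 × 5.5 × 14.115049 ≈ 867.9 × g
Target RCF = 867.9 + 910 = 1,777.9 × g
(N/1000)² = 1,777.9 / 61.49 = 28.91364
N = 1000 × √28.91364 ≈ 5,377.1

N₂ ≈ 5380 RPM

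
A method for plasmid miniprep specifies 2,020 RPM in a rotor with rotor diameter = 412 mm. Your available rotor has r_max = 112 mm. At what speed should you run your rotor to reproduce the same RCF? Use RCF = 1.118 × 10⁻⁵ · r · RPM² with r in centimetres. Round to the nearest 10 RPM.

≈ 2740 RPM

Original rotor: r = 412 mm / 2 = 206 mm = 20.6 cm
RCF_original = 1.118 × 10⁻⁵ × 20.6 × (2020)² = 1.118 × 10⁻⁵ × 20.6 × 4,080,400 ≈ 939.7 × g
Your rotor: r = 112 mm = 11.2 cm
939.7 = 1.118 × 10⁻⁵ × 11.2 × N²
N² = 939.7 / (12.5216 × 10⁻⁵) = 7,504,632
N ≈ √7,504,632 ≈ 2,739.5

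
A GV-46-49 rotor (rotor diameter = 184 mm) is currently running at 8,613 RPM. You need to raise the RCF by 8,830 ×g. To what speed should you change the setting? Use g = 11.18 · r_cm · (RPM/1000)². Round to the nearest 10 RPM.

r = 184 mm / 2 = 92 mm = 9.2 cm
Current RCF = 11.18 × 9.2 × (8.613)² = 11.18 × 9.2 × 74.183769 ≈ 7,630.2 × g
Target RCF = 7,630.2 + 8,830 = 16,460.2 × g
(N/1000)² = 16,460.2 / 102.856 = 160.0315
N = 1000 × √160.0315 ≈ 12,650.4

≈ 12650 RPM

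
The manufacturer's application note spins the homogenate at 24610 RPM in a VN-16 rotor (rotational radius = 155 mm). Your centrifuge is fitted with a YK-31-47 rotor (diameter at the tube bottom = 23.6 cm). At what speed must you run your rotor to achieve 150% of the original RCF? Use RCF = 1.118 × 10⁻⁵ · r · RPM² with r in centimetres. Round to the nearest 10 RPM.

Original rotor: r = 155 mm = 15.5 cm
RCF = 1.118 × 10⁻⁵ × r × N²
RCF_original = 1.118 × 10⁻⁵ × 15.5 × (24610)² = 1.118 × 10⁻⁵ × 15.5 × 605,652,100 ≈ 104,953.5 × g
Target RCF = 1.5 × 104,953.5 ≈ 157,430.2 × g
Your rotor: r = 23.6 / 2 = 11.8 cm
157,430.2 = 1.118 × 10⁻⁵ × 11.8 × N²
N² = 157,430.2 / (13.1924 × 10⁻⁵) = 1,193,340,105
N ≈ √1,193,340,105 ≈ 34,544.8

34540 RPM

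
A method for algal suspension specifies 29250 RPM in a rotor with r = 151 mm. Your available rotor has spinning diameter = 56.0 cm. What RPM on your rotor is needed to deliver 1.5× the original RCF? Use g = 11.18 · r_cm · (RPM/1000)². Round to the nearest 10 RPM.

Original rotor: r = 151 mm = 15.1 cm
RCF_original = 11.18 × 15.1 × (29.25)² = 11.18 × 15.1 × 855.5625 ≈ 144,434.4 × g
Target RCF = 1.5 × 144,434.4 ≈ 216,651.6 × g
Your rotor: r = 56.0 / 2 = 28 cm
216,651.6 = 11.18 × 28 × (N/1000)²
(N/1000)² = 216,651.6 / 313.04 = 692.0892
N = 1000 × √692.0892 ≈ 26,307.6

26310 RPM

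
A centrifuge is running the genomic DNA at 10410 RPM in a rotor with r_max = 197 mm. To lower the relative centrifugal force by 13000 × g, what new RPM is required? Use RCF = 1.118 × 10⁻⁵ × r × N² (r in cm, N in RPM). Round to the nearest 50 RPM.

r = 197 mm = 19.7 cm
Current RCF = 1.118 × 10⁻⁵ × 19.7 × (10410)² = 1.118 × 10⁻⁵ × 19.7 × 108,368,100 ≈ 23,867.6 × g
Target RCF = 23,867.6 − 13,000 = 10,867.6 × g
N² = 10,867.6 / (22.0246 × 10⁻⁵) = 49,343,007
N ≈ √49,343,007 ≈ 7,024.5

7000 RPM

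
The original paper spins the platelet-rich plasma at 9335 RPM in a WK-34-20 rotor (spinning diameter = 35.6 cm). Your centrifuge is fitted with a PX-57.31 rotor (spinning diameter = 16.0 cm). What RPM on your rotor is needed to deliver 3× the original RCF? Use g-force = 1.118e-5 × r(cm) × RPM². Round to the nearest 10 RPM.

≈ 24120 RPM

Original rotor: r = 35.6 / 2 = 17.8 cm
RCF = 1.118 × 10⁻⁵ × r × N²
RCF_original = 1.118 × 10⁻⁵ × 17.8 × (9335)² = 1.118 × 10⁻⁵ × 17.8 × 87,142,225 ≈ 17,341.7 × g
Target RCF = 3 × 17,341.7 ≈ 52,025.1 × g
Your rotor: r = 16.0 / 2 = 8 cm
52,025.1 = 1.118 × 10⁻⁵ × 8 × N²
N² = 52,025.1 / (8.944 × 10⁻⁵) = 581,675,984
N ≈ √581,675,984 ≈ 24,118.0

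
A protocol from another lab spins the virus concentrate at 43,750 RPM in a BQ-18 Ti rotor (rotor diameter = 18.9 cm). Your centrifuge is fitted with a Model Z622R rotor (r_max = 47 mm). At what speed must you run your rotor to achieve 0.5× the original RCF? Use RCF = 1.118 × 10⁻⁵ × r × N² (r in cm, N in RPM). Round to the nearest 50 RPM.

Original rotor: r = 18.9 / 2 = 9.45 cm
RCF_original = 1.118 × 10⁻⁵ × 9.45 × (43750)² = 1.118 × 10⁻⁵ × 9.45 × 1,914,062,500 ≈ 202,222.6 × g
Target RCF = 0.5 × 202,222.6 ≈ 101,111.3 × g
Your rotor: r = 47 mm = 4.7 cm
101,111.3 = 1.118 × 10⁻⁵ × 4.7 × N²
N² = 101,111.3 / (5.2546 × 10⁻⁵) = 1,924,243,520
N ≈ √1,924,243,520 ≈ 43,866.2

43850 RPM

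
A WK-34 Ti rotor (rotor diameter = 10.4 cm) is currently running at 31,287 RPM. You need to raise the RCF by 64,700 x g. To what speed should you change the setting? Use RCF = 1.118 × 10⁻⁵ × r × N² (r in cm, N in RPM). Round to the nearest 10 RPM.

≈ 45740 RPM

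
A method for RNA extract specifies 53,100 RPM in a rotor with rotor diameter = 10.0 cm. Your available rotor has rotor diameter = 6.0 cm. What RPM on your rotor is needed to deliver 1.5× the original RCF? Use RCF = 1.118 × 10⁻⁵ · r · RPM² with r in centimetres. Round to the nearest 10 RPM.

Original rotor: r = 10.0 / 2 = 5 cm
RCF_original = 1.118 × 10⁻⁵ × 5 × (53100)² = 1.118 × 10⁻⁵ × 5 × 2,819,610,000 ≈ 157,616.2 × g
Target RCF = 1.5 × 157,616.2 ≈ 236,424.3 × g
Your rotor: r = 6.0 / 2 = 3 cm
236,424.3 = 1.118 × 10⁻⁵ × 3 × N²
N² = 236,424.3 / (3.354 × 10⁻⁵) = 7,049,025,045
N ≈ √7,049,025,045 ≈ 83,958.5

≈ 83960 RPM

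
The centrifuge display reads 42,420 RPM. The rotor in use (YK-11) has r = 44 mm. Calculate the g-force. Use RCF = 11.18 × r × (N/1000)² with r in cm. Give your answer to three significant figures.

≈ 88500 × g

r = 44 mm = 4.4 cm
RCF = 11.18 × 4.4 × (42.42)² = 11.18 × 4.4 × 1,799.4564 ≈ 88,518.9 × g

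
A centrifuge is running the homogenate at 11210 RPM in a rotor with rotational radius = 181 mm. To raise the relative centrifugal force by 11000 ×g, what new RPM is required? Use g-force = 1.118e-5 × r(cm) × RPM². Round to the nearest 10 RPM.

r = 181 mm = 18.1 cm
Current RCF = 1.118 × 10⁻⁵ × 18.1 × (11210)² = 1.118 × 10⁻⁵ × 18.1 × 125,664,100 ≈ 25,429.1 × g
Target RCF = 25,429.1 + 11,000 = 36,429.1 × g
N² = 36,429.1 / (20.2358 × 10⁻⁵) = 180,023,028
N ≈ √180,023,028 ≈ 13,417.3

≈ 13420 RPM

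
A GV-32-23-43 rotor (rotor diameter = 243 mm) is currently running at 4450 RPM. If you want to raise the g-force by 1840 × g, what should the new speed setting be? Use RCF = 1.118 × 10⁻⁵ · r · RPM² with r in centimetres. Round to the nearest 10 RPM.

r = 243 mm / 2 = 121.5 mm = 12.15 cm
Current RCF = 1.118 × 10⁻⁵ × 12.15 × (4450)² = 1.118 × 10⁻⁵ × 12.15 × 19,802,500 ≈ 2,689.9 × g
Target RCF = 2,689.9 + 1,840 = 4,529.9 × g
N² = 4,529.9 / (13.5837 × 10⁻⁵) = 33,348,057
N ≈ √33,348,057 ≈ 5,774.8

N₂ ≈ 5770 RPM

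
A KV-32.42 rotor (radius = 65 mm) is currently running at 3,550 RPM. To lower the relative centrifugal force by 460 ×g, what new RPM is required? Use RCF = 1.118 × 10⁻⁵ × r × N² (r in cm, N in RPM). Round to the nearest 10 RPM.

≈ 2500 RPM

r = 65 mm = 6.5 cm
Current RCF = 1.118 × 10⁻⁵ × 6.5 × (3550)² = 1.118 × 10⁻⁵ × 6.5 × 12,602,500 ≈ 915.8 × g
Target RCF = 915.8 − 460 = 455.8 × g
N² = 455.8 / (7.267 × 10⁻⁵) = 6,272,189
N ≈ √6,272,189 ≈ 2,504.4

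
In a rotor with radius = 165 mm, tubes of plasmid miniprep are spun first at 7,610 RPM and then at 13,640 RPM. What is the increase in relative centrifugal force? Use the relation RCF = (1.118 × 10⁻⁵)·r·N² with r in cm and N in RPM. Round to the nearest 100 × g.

≈ 23600 g

r = 165 mm = 16.5 cm
RCF₁ = 1.118 × 10⁻⁵ × 16.5 × (7610)² = 1.118 × 10⁻⁵ × 16.5 × 57,912,100 ≈ 10,683 × g
RCF₂ = 1.118 × 10⁻⁵ × 16.5 × (13640)² = 1.118 × 10⁻⁵ × 16.5 × 186,049,600 ≈ 34,320.6 × g
Increase = 34,320.6 − 10,683 = 23,637.6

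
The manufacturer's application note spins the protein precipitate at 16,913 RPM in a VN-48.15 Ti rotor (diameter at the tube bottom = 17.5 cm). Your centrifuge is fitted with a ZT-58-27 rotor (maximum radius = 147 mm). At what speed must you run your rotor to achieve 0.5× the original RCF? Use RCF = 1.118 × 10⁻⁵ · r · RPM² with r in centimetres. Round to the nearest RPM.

9227 RPM

Original rotor: r = 17.5 / 2 = 8.75 cm
RCF_original = 1.118 × 10⁻⁵ × 8.75 × (16913)² = 1.118 × 10⁻⁵ × 8.75 × 286,049,569 ≈ 27,982.8 × g
Target RCF = 0.5 × 27,982.8 ≈ 13,991.4 × g
Your rotor: r = 147 mm = 14.7 cm
13,991.4 = 1.118 × 10⁻⁵ × 14.7 × N²
N² = 13,991.4 / (16.4346 × 10⁻⁵) = 85,133,803
N ≈ √85,133,803 ≈ 9,226.8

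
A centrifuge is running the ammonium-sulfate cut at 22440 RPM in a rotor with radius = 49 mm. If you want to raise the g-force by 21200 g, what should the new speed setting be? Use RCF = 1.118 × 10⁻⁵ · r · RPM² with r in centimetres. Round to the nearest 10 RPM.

29840 RPM

r = 49 mm = 4.9 cm
Current RCF = 1.118 × 10⁻⁵ × 4.9 × (22440)² = 1.118 × 10⁻⁵ × 4.9 × 503,553,600 ≈ 27,585.7 × g
Target RCF = 27,585.7 + 21,200 = 48,785.7 × g
N² = 48,785.7 / (5.4782 × 10⁻⁵) = 890,542,514
N ≈ √890,542,514 ≈ 29,842.0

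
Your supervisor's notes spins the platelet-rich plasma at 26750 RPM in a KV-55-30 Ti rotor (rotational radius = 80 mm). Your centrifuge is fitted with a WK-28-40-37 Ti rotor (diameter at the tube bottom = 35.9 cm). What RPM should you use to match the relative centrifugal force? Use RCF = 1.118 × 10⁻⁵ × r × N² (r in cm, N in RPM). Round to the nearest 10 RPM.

Original rotor: r = 80 mm = 8.0 cm
RCF = 1.118 × 10⁻⁵ × r × N²
RCF_original = 1.118 × 10⁻⁵ × 8 × (26750)² = 1.118 × 10⁻⁵ × 8 × 715,562,500 ≈ 63,999.9 × g
Your rotor: r = 35.9 / 2 = 17.95 cm
63,999.9 = 1.118 × 10⁻⁵ × 17.95 × N²
N² = 63,999.9 / (20.0681 × 10⁻⁵) = 318,913,599
N ≈ √318,913,599 ≈ 17,858.2

17860 RPM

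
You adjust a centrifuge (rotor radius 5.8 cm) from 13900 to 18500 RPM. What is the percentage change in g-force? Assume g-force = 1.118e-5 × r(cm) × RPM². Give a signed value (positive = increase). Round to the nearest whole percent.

+77%

RCF ∝ N², so the ratio is (18500/13900)² = (1.330935)² = 1.7714.
Change = 1.7714 − 1 = +0.7714 → +77.1%.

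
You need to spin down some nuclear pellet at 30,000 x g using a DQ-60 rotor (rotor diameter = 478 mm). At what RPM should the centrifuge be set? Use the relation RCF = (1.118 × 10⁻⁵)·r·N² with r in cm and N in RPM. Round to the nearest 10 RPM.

10600 RPM

r = 478 mm / 2 = 239 mm = 23.9 cm
RCF = 1.118 × 10⁻⁵ × r × N²
30,000 = 1.118 × 10⁻⁵ × 23.9 × N²
N² = 30,000 / (26.7202 × 10⁻⁵) = 112,274,609
N ≈ √112,274,609 ≈ 10,596.0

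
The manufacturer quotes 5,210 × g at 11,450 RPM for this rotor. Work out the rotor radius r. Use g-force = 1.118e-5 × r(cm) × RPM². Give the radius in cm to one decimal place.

5210 = 1.118 × 10⁻⁵ × r × (11450)²
r = 5210 / (1.118 × 10⁻⁵ × 131,102,500) = 5210 / 1465.726 ≈ 3.555 cm

≈ 3.6 cm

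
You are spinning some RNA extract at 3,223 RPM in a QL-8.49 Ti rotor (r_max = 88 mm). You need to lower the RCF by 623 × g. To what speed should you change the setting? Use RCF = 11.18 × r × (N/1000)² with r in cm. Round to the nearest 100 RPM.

N₂ ≈ 2000 RPM

r = 88 mm = 8.8 cm
Current RCF = 11.18 × 8.8 × (3.223)² = 11.18 × 8.8 × 10.387729 ≈ 1,022 × g
Target RCF = 1,022 − 623 = 399 × g
(N/1000)² = 399 / 98.384 = 4.055537
N = 1000 × √4.055537 ≈ 2,013.8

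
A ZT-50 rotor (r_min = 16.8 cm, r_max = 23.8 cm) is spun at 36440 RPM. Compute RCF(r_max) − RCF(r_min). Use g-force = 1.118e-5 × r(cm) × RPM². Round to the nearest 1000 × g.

≈ 104000 x g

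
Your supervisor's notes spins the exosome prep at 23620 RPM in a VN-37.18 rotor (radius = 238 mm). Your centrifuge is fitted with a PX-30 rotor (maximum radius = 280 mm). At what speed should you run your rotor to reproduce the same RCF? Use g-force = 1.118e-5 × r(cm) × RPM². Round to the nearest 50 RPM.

Original rotor: r = 238 mm = 23.8 cm
RCF_original = 1.118 × 10⁻⁵ × 23.8 × (23620)² = 1.118 × 10⁻⁵ × 23.8 × 557,904,400 ≈ 148,449.4 × g
Your rotor: r = 280 mm = 28.0 cm
148,449.4 = 1.118 × 10⁻⁵ × 28 × N²
N² = 148,449.4 / (31.304 × 10⁻⁵) = 474,218,630
N ≈ √474,218,630 ≈ 21,776.6

≈ 21800 RPM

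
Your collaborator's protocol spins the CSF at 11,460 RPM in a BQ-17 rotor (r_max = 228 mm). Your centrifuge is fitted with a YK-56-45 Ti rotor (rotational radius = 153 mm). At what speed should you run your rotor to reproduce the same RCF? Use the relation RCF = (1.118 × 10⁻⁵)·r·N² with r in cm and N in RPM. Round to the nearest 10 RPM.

Original rotor: r = 228 mm = 22.8 cm
RCF = 1.118 × 10⁻⁵ × r × N²
RCF_original = 1.118 × 10⁻⁵ × 22.8 × (11460)² = 1.118 × 10⁻⁵ × 22.8 × 131,331,600 ≈ 33,477 × g
Your rotor: r = 153 mm = 15.3 cm
33,477 = 1.118 × 10⁻⁵ × 15.3 × N²
N² = 33,477 / (17.1054 × 10⁻⁵) = 195,710,127
N ≈ √195,710,127 ≈ 13,989.6

13990 RPM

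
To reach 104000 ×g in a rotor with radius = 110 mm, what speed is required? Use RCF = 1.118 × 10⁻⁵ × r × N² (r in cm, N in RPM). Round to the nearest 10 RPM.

r = 110 mm = 11.0 cm
RCF = 1.118 × 10⁻⁵ × r × N²
104,000 = 1.118 × 10⁻⁵ × 11 × N²
N² = 104,000 / (12.298 × 10⁻⁵) = 845,665,962
N ≈ √845,665,962 ≈ 29,080.3

N ≈ 29080 RPM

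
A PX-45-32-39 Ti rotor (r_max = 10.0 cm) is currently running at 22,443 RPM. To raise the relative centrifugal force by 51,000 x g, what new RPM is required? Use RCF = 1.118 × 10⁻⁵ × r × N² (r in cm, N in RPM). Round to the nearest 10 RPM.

≈ 30980 RPM

Current RCF = 1.118 × 10⁻⁵ × 10 × (22443)² = 1.118 × 10⁻⁵ × 10 × 503,688,249 ≈ 56,312.3 × g
Target RCF = 56,312.3 + 51,000 = 107,312.3 × g
N² = 107,312.3 / (11.18 × 10⁻⁵) = 959,859,571
N ≈ √959,859,571 ≈ 30,981.6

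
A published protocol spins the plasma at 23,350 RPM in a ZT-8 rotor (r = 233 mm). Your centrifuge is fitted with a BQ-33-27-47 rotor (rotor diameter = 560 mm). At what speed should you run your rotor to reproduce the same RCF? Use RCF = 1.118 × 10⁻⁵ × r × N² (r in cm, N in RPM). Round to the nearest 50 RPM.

Original rotor: r = 233 mm = 23.3 cm
RCF = 1.118 × 10⁻⁵ × r × N²
RCF_original = 1.118 × 10⁻⁵ × 23.3 × (23350)² = 1.118 × 10⁻⁵ × 23.3 × 545,222,500 ≈ 142,027.2 × g
Your rotor: r = 560 mm / 2 = 280 mm = 28 cm
142,027.2 = 1.118 × 10⁻⁵ × 28 × N²
N² = 142,027.2 / (31.304 × 10⁻⁵) = 453,703,041
N ≈ √453,703,041 ≈ 21,300.3

21300 RPM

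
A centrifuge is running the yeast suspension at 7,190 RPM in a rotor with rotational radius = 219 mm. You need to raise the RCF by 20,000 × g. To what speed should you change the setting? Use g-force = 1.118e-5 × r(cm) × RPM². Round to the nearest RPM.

r = 219 mm = 21.9 cm
Current RCF = 1.118 × 10⁻⁵ × 21.9 × (7190)² = 1.118 × 10⁻⁵ × 21.9 × 51,696,100 ≈ 12,657.4 × g
Target RCF = 12,657.4 + 20,000 = 32,657.4 × g
N² = 32,657.4 / (24.4842 × 10⁻⁵) = 133,381,528
N ≈ √133,381,528 ≈ 11,549.1

N₂ ≈ 11549 RPM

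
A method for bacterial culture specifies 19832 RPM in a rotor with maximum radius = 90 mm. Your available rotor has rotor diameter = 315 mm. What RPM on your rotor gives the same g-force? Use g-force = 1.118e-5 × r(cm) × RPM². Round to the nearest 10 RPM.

≈ 14990 RPM

Original rotor: r = 90 mm = 9.0 cm
RCF = 1.118 × 10⁻⁵ × r × N²
RCF_original = 1.118 × 10⁻⁵ × 9 × (19832)² = 1.118 × 10⁻⁵ × 9 × 393,308,224 ≈ 39,574.7 × g
Your rotor: r = 315 mm / 2 = 157.5 mm = 15.75 cm
39,574.7 = 1.118 × 10⁻⁵ × 15.75 × N²
N² = 39,574.7 / (17.6085 × 10⁻⁵) = 224,747,707
N ≈ √224,747,707 ≈ 14,991.6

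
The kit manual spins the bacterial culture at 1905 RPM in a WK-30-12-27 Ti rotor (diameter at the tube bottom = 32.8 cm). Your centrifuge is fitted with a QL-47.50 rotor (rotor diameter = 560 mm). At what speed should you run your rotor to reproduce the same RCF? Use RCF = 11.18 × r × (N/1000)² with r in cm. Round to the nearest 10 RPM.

1460 RPM

Original rotor: r = 32.8 / 2 = 16.4 cm
RCF_original = 11.18 × 16.4 × (1.905)² = 11.18 × 16.4 × 3.629025 ≈ 665.4 × g
Your rotor: r = 560 mm / 2 = 280 mm = 28 cm
665.4 = 11.18 × 28 × (N/1000)²
(N/1000)² = 665.4 / 313.04 = 2.125607
N = 1000 × √2.125607 ≈ 1,457.9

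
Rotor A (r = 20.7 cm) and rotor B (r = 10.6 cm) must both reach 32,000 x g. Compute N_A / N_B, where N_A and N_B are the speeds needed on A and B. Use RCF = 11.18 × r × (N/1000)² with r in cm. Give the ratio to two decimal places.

0.72

At fixed RCF, N ∝ 1/√r, so N_A/N_B = √(r_B/r_A) = √(10.6/20.7) = √0.512077 = 0.7156.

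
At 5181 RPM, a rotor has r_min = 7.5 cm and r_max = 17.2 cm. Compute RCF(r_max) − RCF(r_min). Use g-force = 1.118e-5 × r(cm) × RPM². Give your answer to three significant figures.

≈ 2910 ×g

RCF_max = 1.118 × 10⁻⁵ × 17.2 × (5181)² = 1.118 × 10⁻⁵ × 17.2 × 26,842,761 ≈ 5,161.8 × g
RCF_min = 1.118 × 10⁻⁵ × 7.5 × (5181)² = 1.118 × 10⁻⁵ × 7.5 × 26,842,761 ≈ 2,250.8 × g
ΔRCF = 5,161.8 − 2,250.8 = 2,911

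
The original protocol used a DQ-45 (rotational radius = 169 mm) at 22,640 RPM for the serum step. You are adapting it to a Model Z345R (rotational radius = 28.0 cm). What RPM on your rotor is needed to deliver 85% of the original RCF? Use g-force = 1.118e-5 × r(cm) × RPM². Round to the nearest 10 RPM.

Original rotor: r = 169 mm = 16.9 cm
RCF_original = 1.118 × 10⁻⁵ × 16.9 × (22640)² = 1.118 × 10⁻⁵ × 16.9 × 512,569,600 ≈ 96,845.9 × g
Target RCF = 0.85 × 96,845.9 ≈ 82,319 × g
82,319 = 1.118 × 10⁻⁵ × 28 × N²
N² = 82,319 / (31.304 × 10⁻⁵) = 262,966,394
N ≈ √262,966,394 ≈ 16,216.2

16220 RPM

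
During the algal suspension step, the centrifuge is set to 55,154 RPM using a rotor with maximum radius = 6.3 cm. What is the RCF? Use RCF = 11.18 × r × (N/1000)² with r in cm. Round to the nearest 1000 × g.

214000 × g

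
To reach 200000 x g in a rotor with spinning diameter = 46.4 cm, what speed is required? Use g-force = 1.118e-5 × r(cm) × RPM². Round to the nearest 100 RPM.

r = 46.4 / 2 = 23.2 cm
RCF = 1.118 × 10⁻⁵ × r × N²
200,000 = 1.118 × 10⁻⁵ × 23.2 × N²
N² = 200,000 / (25.9376 × 10⁻⁵) = 771,081,365
N ≈ √771,081,365 ≈ 27,768.4

N ≈ 27800 RPM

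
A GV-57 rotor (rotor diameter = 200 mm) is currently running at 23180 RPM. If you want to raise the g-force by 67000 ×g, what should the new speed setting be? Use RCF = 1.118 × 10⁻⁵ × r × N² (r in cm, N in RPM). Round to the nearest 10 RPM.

≈ 33710 RPM

r = 200 mm / 2 = 100 mm = 10 cm
Current RCF = 1.118 × 10⁻⁵ × 10 × (23180)² = 1.118 × 10⁻⁵ × 10 × 537,312,400 ≈ 60,071.5 × g
Target RCF = 60,071.5 + 67,000 = 127,071.5 × g
N² = 127,071.5 / (11.18 × 10⁻⁵) = 1,136,596,601
N ≈ √1,136,596,601 ≈ 33,713.4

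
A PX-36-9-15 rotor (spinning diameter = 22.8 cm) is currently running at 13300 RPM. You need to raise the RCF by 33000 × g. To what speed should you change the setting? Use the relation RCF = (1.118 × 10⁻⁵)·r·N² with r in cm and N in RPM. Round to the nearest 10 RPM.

N₂ ≈ 20880 RPM

r = 22.8 / 2 = 11.4 cm
Current RCF = 1.118 × 10⁻⁵ × 11.4 × (13300)² = 1.118 × 10⁻⁵ × 11.4 × 176,890,000 ≈ 22,545 × g
Target RCF = 22,545 + 33,000 = 55,545 × g
N² = 55,545 / (12.7452 × 10⁻⁵) = 435,811,129
N ≈ √435,811,129 ≈ 20,876.1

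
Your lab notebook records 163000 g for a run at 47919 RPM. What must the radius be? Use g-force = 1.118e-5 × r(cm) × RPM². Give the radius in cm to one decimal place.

≈ 6.3 cm

163000 = 1.118 × 10⁻⁵ × r × (47919)²
r = 163000 / (1.118 × 10⁻⁵ × 2,296,230,561) = 163000 / 25671.86 ≈ 6.349 cm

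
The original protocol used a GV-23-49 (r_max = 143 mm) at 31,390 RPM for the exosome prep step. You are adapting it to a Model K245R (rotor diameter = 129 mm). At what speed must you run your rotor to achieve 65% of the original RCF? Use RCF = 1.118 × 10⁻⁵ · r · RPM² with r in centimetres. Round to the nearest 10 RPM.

37680 RPM

Original rotor: r = 143 mm = 14.3 cm
RCF_original = 1.118 × 10⁻⁵ × 14.3 × (31390)² = 1.118 × 10⁻⁵ × 14.3 × 985,332,100 ≈ 157,529 × g
Target RCF = 0.65 × 157,529 ≈ 102,393.9 × g
Your rotor: r = 129 mm / 2 = 64.5 mm = 6.45 cm
102,393.9 = 1.118 × 10⁻⁵ × 6.45 × N²
N² = 102,393.9 / (7.2111 × 10⁻⁵) = 1,419,948,413
N ≈ √1,419,948,413 ≈ 37,682.2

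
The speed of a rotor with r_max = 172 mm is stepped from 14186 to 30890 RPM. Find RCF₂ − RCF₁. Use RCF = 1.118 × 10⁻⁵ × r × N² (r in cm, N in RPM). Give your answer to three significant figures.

r = 172 mm = 17.2 cm
RCF₁ = 1.118 × 10⁻⁵ × 17.2 × (14186)² = 1.118 × 10⁻⁵ × 17.2 × 201,242,596 ≈ 38,698.1 × g
RCF₂ = 1.118 × 10⁻⁵ × 17.2 × (30890)² = 1.118 × 10⁻⁵ × 17.2 × 954,192,100 ≈ 183,487.3 × g
Increase = 183,487.3 − 38,698.1 = 144,789.2

145000 g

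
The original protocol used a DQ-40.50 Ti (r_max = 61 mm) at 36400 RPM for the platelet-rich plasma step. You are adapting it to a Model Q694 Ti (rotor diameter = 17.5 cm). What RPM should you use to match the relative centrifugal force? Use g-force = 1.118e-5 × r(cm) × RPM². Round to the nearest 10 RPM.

≈ 30390 RPM

Original rotor: r = 61 mm = 6.1 cm
RCF = 1.118 × 10⁻⁵ × r × N²
RCF_original = 1.118 × 10⁻⁵ × 6.1 × (36400)² = 1.118 × 10⁻⁵ × 6.1 × 1,324,960,000 ≈ 90,359.6 × g
Your rotor: r = 17.5 / 2 = 8.75 cm
90,359.6 = 1.118 × 10⁻⁵ × 8.75 × N²
N² = 90,359.6 / (9.7825 × 10⁻⁵) = 923,686,174
N ≈ √923,686,174 ≈ 30,392.2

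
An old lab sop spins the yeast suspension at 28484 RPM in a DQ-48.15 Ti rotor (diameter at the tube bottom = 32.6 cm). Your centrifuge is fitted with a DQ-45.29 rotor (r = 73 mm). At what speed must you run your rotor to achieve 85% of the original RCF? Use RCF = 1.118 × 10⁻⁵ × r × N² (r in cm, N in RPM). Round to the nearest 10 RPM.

Original rotor: r = 32.6 / 2 = 16.3 cm
RCF = 1.118 × 10⁻⁵ × r × N²
RCF_original = 1.118 × 10⁻⁵ × 16.3 × (28484)² = 1.118 × 10⁻⁵ × 16.3 × 811,338,256 ≈ 147,853.4 × g
Target RCF = 0.85 × 147,853.4 ≈ 125,675.4 × g
Your rotor: r = 73 mm = 7.3 cm
125,675.4 = 1.118 × 10⁻⁵ × 7.3 × N²
N² = 125,675.4 / (8.1614 × 10⁻⁵) = 1,539,875,512
N ≈ √1,539,875,512 ≈ 39,241.2

39240 RPM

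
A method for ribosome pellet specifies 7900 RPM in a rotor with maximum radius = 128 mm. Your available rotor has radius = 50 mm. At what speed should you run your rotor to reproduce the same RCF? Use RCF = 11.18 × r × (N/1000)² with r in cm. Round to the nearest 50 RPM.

Original rotor: r = 128 mm = 12.8 cm
RCF_original = 11.18 × 12.8 × (7.9)² = 11.18 × 12.8 × 62.41 ≈ 8,931.1 × g
Your rotor: r = 50 mm = 5.0 cm
8,931.1 = 11.18 × 5 × (N/1000)²
(N/1000)² = 8,931.1 / 55.9 = 159.7692
N = 1000 × √159.7692 ≈ 12,640.0

12650 RPM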